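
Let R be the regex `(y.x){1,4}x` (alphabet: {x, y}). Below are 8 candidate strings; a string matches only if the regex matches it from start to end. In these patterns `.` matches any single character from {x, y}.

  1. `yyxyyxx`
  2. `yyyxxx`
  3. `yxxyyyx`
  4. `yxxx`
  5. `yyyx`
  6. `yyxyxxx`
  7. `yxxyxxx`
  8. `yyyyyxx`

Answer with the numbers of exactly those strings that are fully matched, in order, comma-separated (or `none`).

1, 4, 6, 7

1 → match
2 → no match
3 → no match — must end with `xx`
4 → match
5 → no match — must end with `xx`
6 → match
7 → match
8 → no match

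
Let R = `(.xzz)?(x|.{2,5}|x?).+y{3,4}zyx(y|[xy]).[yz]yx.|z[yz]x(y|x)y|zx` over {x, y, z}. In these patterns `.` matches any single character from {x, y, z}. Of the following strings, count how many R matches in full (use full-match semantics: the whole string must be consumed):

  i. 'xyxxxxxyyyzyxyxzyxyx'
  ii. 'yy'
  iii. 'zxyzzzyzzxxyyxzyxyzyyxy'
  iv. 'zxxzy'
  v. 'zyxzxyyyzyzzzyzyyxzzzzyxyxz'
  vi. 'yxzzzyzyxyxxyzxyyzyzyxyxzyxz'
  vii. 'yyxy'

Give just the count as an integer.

0

i → no match
ii → no match
iii → no match
iv → no match
v → no match
vi → no match
vii → no match
Total matched: 0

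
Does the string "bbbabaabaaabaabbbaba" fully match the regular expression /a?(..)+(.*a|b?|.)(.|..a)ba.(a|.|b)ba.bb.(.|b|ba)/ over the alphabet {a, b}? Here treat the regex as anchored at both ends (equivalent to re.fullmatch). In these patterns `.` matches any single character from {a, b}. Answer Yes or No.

No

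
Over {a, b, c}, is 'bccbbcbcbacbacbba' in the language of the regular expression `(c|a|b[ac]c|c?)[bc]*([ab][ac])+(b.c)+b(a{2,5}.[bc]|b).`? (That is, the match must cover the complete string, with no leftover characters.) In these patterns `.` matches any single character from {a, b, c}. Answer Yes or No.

Yes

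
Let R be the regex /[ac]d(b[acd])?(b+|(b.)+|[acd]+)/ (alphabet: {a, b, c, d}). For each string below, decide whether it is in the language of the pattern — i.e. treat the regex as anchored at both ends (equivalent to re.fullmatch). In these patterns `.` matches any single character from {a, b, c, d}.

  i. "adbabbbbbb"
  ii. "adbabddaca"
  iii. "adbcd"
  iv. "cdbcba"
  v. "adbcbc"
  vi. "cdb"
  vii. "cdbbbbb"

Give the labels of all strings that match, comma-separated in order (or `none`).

i → match
ii → no match
iii → match
iv → match
v → match
vi → match
vii → match

i, iii, iv, v, vi, vii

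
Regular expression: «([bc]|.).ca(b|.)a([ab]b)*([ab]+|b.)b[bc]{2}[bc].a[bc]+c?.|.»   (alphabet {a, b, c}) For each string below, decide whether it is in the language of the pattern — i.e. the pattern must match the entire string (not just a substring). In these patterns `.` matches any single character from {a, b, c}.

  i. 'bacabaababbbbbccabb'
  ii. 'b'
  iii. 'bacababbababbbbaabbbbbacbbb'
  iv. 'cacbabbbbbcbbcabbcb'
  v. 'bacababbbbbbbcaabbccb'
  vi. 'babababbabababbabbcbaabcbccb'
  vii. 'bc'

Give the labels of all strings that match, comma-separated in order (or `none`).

i → match
ii. 'b' → match
iii → match
iv → no match
v → match
vi → no match
vii. 'bc' → no match

i, ii, iii, v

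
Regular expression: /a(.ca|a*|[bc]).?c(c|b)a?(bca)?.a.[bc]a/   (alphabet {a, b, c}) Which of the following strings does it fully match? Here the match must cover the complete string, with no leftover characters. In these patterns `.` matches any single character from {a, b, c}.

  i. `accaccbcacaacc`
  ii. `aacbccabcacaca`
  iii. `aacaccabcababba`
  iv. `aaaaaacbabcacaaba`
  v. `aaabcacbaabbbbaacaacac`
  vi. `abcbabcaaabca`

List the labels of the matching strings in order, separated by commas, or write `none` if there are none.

iii, iv, vi

i → no match — must end with `a`
ii → no match
iii → match
iv → match
v → no match — must end with `a`
vi → match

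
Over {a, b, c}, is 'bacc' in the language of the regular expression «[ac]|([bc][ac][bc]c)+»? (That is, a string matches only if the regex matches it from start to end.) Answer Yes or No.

Yes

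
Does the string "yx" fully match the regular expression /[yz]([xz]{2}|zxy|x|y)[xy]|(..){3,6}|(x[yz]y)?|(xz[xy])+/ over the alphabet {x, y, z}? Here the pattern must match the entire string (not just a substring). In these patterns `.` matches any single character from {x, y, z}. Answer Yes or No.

No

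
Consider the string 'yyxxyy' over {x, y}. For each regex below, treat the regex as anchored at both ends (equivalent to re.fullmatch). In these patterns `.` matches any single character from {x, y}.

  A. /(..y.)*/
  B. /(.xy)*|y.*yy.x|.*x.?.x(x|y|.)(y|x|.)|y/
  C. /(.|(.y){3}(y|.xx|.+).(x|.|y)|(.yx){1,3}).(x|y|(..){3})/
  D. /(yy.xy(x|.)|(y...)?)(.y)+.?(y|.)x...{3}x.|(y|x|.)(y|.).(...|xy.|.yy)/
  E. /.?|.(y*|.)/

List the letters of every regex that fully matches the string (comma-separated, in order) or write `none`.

D

A → no match
B → no match
C → no match
D → match
E → no match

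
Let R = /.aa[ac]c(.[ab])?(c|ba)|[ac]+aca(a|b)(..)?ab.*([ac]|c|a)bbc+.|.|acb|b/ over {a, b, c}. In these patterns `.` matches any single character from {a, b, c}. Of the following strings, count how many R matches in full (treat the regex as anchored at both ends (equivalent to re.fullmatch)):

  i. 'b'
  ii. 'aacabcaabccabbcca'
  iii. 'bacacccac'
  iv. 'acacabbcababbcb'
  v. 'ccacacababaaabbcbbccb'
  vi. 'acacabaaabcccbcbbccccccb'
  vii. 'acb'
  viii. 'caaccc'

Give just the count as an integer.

7

i → match
ii → match
iii → no match
iv → match
v → match
vi → match
vii → match
viii → match
Total matched: 7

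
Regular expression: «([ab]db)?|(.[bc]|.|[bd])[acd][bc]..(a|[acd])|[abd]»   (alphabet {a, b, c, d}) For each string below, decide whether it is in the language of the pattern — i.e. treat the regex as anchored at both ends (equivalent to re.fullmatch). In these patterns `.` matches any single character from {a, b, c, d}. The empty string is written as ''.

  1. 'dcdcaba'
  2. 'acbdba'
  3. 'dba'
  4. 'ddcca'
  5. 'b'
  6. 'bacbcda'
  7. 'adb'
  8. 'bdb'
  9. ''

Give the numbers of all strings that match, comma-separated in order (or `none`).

1. 'dcdcaba' → match
2. 'acbdba' → match
3. 'dba' → no match
4. 'ddcca' → no match
5. 'b' → match
6. 'bacbcda' → no match
7. 'adb' → match
8. 'bdb' → match
9. '' → match

1, 2, 5, 7, 8, 9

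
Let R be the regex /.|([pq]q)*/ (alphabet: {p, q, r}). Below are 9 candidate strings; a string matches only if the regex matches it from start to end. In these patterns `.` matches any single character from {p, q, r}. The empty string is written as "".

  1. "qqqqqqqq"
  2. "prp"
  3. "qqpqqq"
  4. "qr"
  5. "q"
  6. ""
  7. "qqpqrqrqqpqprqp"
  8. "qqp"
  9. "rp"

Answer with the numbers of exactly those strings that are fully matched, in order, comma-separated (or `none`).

1 → match
2 → no match
3 → match
4 → no match
5 → match
6 → match
7 → no match
8 → no match
9 → no match

1, 3, 5, 6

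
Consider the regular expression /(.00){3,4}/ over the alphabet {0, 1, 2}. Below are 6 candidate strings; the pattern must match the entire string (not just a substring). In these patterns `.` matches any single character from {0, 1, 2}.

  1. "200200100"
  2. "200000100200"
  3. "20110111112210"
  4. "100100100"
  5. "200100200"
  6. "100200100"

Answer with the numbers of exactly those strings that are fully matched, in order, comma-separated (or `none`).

1 → match
2 → match
3 → no match — must end with "00"
4 → match
5 → match
6 → match

1, 2, 4, 5, 6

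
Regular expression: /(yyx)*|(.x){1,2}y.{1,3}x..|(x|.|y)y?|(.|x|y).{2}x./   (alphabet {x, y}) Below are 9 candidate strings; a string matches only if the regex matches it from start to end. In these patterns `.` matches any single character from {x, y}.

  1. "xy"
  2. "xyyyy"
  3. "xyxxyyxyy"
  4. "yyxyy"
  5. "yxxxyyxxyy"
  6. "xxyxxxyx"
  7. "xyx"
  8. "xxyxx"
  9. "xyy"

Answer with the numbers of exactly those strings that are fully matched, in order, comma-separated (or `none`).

1 → match
2 → no match
3 → no match
4 → no match
5 → match
6 → match
7 → no match
8 → match
9 → no match

1, 5, 6, 8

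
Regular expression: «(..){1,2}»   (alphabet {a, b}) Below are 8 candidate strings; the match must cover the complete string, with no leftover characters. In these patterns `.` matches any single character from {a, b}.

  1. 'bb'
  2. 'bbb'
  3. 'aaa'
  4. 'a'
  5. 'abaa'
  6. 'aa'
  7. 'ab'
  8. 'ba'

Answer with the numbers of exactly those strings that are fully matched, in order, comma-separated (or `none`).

1, 5, 6, 7, 8

1. 'bb' → match
2. 'bbb' → no match
3. 'aaa' → no match
4. 'a' → no match
5. 'abaa' → match
6. 'aa' → match
7. 'ab' → match
8. 'ba' → match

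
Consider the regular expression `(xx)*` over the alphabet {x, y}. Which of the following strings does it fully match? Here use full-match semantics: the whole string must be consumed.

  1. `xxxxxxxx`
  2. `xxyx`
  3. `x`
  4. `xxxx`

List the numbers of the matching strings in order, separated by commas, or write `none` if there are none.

1. `xxxxxxxx` → match
2. `xxyx` → no match
3. `x` → no match
4. `xxxx` → match

1, 4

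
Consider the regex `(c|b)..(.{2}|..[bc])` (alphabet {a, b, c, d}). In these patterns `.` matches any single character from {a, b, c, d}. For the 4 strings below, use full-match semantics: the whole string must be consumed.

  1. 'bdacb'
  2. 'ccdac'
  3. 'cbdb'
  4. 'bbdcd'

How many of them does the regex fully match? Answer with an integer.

3

1 → match
2 → match
3 → no match
4 → match
Total matched: 3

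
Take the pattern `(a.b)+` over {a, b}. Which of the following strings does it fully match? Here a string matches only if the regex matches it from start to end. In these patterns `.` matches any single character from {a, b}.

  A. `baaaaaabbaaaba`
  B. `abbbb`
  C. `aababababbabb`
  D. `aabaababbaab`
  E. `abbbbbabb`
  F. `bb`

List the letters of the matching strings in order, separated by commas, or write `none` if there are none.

A → no match — must start with `a`
B → no match
C → no match
D → match
E → no match
F → no match — must start with `a`

D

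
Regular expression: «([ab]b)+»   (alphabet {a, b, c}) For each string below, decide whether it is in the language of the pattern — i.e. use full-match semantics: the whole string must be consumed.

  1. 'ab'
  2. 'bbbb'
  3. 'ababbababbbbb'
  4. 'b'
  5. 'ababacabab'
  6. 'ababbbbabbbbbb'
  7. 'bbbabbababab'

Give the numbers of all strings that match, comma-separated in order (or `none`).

1 → match
2 → match
3 → no match
4 → no match
5 → no match
6 → no match
7 → no match

1, 2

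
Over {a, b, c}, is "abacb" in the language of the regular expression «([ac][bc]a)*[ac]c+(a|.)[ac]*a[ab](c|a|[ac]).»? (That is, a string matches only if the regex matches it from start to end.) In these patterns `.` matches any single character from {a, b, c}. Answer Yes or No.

No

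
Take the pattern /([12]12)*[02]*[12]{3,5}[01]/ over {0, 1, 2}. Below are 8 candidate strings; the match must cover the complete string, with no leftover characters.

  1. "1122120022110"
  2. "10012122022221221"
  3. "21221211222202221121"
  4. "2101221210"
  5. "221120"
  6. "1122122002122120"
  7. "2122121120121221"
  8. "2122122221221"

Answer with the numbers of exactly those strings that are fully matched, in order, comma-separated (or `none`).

1 → match
2 → no match
3 → match
4 → no match
5 → match
6 → match
7 → match
8 → match

1, 3, 5, 6, 7, 8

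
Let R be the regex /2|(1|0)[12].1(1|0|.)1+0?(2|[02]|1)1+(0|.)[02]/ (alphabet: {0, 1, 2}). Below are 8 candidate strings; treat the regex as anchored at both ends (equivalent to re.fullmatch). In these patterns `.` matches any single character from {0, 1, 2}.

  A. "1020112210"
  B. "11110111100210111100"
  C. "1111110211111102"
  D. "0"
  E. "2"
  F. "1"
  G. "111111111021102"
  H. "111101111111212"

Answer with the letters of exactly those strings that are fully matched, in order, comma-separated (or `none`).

C, E, G

A → no match
B → no match
C → match
D → no match
E → match
F → no match
G → match
H → no match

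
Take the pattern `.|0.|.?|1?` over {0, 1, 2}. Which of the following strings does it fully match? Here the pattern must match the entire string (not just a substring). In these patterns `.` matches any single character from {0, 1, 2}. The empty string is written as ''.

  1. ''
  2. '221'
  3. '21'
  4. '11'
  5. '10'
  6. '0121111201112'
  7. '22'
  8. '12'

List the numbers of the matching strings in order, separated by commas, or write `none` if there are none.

1. '' → match
2. '221' → no match
3. '21' → no match
4. '11' → no match
5. '10' → no match
6 → no match
7. '22' → no match
8. '12' → no match

1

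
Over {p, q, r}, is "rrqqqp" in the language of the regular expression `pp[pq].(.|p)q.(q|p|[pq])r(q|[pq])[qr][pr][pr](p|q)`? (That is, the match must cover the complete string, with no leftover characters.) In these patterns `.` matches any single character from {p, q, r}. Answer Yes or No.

Every match must start with "pp", but "rrqqqp" does not.

No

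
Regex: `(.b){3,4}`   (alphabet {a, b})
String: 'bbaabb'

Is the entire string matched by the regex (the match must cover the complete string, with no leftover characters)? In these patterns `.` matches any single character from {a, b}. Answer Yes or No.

No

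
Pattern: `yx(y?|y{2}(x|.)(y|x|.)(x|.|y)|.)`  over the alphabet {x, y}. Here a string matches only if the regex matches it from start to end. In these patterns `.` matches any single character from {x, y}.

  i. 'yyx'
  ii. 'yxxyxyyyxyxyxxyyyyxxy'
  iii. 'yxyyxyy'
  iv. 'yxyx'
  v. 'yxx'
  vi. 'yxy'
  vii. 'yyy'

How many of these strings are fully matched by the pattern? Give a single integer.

i → no match — must start with 'yx'
ii → no match
iii → match
iv → no match
v → match
vi → match
vii → no match — must start with 'yx'
Total matched: 3

3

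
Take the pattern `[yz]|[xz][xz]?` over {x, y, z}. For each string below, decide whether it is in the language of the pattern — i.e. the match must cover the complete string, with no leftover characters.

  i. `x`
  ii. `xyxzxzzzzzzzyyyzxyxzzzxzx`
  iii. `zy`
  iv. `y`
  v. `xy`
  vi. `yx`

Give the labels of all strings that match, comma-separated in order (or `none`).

i, iv

i → match
ii → no match
iii → no match
iv → match
v → no match
vi → no match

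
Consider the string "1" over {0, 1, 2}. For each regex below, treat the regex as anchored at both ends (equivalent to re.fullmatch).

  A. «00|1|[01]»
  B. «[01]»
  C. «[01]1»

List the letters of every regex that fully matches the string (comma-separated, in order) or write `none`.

A → match
B → match
C → no match

A, B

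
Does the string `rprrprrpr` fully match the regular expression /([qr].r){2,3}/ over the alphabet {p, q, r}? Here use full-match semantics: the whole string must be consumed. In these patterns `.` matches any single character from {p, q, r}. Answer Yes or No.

Yes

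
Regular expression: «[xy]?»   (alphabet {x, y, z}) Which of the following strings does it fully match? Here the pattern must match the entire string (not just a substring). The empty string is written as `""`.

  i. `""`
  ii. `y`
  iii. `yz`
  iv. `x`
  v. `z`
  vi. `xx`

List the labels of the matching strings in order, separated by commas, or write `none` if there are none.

i → match
ii → match
iii → no match
iv → match
v → no match
vi → no match

i, ii, iv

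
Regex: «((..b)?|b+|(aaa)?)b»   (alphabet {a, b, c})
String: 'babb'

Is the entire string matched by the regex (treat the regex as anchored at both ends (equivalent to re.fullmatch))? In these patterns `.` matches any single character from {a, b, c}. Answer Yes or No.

Yes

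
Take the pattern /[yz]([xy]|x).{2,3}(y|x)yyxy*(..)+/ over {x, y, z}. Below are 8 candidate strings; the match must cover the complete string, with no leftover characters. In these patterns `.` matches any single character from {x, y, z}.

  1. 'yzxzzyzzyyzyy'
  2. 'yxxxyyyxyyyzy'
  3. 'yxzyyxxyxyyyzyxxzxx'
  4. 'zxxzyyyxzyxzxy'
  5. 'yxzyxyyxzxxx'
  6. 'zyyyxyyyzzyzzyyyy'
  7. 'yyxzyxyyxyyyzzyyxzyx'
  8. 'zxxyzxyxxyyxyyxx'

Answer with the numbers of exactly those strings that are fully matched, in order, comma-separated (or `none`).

2, 4, 5, 7

1 → no match
2 → match
3 → no match
4 → match
5 → match
6 → no match
7 → match
8 → no match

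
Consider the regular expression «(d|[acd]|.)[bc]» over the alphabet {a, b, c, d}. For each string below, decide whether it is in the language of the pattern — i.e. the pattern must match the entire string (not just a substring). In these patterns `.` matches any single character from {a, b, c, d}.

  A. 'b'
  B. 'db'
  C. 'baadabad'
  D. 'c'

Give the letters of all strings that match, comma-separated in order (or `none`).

A → no match
B → match
C → no match
D → no match

B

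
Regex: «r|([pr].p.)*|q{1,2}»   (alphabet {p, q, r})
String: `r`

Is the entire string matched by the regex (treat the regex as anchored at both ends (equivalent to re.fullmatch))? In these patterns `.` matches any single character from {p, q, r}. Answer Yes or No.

Yes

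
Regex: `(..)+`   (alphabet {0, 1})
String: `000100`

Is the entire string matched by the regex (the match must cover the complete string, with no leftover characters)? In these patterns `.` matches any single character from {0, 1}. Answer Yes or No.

Yes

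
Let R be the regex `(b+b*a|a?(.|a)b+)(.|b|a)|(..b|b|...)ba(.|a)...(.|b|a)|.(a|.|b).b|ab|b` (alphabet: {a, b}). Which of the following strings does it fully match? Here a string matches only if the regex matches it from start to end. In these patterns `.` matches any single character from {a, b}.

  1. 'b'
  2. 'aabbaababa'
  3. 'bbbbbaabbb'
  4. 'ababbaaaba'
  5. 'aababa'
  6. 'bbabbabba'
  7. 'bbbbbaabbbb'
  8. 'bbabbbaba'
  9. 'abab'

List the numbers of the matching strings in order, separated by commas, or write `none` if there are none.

1, 2, 9

1 → match
2 → match
3 → no match
4 → no match
5 → no match
6 → no match
7 → no match
8 → no match
9 → match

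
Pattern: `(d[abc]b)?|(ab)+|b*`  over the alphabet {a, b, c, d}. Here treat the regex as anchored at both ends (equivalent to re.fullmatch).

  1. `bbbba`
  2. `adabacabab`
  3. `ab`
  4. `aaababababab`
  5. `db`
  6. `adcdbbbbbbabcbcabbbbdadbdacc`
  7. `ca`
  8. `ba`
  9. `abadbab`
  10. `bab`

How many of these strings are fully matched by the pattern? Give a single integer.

1 → no match
2 → no match
3 → match
4 → no match
5 → no match
6 → no match
7 → no match
8 → no match
9 → no match
10 → no match
Total matched: 1

1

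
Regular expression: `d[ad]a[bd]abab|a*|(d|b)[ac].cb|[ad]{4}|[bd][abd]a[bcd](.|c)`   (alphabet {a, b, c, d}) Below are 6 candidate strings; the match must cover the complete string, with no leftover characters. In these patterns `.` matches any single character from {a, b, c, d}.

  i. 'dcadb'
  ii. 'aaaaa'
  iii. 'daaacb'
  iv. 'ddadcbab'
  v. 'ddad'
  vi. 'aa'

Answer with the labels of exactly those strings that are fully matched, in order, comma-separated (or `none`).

ii, v, vi

i → no match
ii → match
iii → no match
iv → no match
v → match
vi → match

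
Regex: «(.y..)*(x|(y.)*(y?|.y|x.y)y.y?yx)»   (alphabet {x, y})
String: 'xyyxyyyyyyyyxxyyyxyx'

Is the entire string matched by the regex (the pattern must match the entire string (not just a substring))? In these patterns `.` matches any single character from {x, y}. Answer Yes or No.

No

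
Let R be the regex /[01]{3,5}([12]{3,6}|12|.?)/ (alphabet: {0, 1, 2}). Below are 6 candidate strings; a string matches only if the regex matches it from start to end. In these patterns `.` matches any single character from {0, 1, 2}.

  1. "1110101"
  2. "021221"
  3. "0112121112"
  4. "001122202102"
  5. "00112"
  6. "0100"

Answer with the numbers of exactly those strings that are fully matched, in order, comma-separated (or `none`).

5, 6

1 → no match
2 → no match
3 → no match
4 → no match
5 → match
6 → match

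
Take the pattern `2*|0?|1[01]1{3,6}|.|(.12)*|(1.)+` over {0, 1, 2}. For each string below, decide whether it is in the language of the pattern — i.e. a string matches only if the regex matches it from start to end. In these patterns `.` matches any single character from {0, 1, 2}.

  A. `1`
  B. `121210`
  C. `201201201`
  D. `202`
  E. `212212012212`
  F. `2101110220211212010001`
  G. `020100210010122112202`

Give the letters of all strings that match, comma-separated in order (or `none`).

A, B, E

A. `1` → match
B. `121210` → match
C. `201201201` → no match
D. `202` → no match
E. `212212012212` → match
F → no match
G → no match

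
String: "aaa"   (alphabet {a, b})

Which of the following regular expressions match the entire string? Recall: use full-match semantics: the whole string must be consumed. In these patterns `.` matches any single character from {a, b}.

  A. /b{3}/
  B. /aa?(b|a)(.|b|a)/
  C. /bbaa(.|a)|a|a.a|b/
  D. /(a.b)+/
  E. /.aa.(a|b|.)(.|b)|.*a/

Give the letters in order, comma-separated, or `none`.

A → no match — must start with "b"
B → match
C → match
D → no match — must end with "b"
E → match

B, C, E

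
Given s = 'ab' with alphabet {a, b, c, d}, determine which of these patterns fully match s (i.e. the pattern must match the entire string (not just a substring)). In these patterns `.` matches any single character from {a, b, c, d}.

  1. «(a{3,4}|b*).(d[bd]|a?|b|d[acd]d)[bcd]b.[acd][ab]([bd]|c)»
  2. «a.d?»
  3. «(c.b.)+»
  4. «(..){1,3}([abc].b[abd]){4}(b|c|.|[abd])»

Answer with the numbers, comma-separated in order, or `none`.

2

1 → no match
2 → match
3 → no match — must start with 'c'
4 → no match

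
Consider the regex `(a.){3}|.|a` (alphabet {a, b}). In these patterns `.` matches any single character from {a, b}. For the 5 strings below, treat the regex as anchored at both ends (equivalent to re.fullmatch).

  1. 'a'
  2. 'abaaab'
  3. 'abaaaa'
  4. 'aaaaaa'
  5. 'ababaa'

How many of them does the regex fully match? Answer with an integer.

5

1 → match
2 → match
3 → match
4 → match
5 → match
Total matched: 5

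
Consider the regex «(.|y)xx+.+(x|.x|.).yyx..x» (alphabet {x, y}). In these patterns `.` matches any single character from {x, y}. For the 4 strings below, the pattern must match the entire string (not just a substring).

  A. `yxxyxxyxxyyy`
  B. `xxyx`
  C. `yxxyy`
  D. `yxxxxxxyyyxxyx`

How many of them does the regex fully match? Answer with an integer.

A → no match — must end with `x`
B → no match
C → no match — must end with `x`
D → match
Total matched: 1

1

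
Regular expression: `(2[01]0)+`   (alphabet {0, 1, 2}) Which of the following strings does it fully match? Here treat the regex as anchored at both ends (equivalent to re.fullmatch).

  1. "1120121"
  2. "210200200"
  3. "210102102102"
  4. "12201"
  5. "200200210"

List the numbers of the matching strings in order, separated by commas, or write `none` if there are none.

1 → no match — must start with "2"
2 → match
3 → no match — must end with "0"
4 → no match — must start with "2"
5 → match

2, 5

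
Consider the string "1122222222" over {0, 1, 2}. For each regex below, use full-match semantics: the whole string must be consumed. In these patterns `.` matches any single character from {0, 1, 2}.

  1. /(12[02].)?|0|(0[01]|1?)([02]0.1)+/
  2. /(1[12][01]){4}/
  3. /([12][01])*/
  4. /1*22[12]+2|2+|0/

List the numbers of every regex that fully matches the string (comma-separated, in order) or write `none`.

4

1 → no match
2 → no match
3 → no match
4 → match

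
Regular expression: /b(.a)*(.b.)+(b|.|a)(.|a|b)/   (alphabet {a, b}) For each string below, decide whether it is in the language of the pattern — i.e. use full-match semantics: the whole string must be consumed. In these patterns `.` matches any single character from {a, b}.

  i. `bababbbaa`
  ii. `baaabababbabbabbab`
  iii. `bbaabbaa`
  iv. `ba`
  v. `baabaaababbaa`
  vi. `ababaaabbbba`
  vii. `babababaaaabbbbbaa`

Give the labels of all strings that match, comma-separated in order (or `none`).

i. `bababbbaa` → match
ii → no match
iii. `bbaabbaa` → match
iv. `ba` → no match
v → no match
vi. `ababaaabbbba` → no match — must start with `b`
vii → no match

i, iii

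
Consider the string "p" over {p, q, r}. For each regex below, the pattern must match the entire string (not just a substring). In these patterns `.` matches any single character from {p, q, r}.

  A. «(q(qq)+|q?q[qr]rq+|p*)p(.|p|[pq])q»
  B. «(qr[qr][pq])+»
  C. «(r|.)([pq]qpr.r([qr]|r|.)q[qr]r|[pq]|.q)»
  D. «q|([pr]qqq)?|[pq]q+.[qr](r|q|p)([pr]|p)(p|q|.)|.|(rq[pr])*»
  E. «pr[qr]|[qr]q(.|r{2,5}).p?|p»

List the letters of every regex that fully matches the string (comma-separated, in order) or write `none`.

A → no match — must end with "q"
B → no match — must start with "qr"
C → no match
D → match
E → match

D, E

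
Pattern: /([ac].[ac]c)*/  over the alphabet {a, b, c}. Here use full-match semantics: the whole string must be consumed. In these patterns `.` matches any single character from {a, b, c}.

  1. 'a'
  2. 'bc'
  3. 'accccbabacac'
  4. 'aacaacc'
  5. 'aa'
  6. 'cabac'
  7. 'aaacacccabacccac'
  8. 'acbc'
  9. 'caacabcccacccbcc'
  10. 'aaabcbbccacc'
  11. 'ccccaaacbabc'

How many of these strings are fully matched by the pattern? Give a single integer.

2

1 → no match
2 → no match
3 → no match
4 → no match
5 → no match
6 → no match
7 → match
8 → no match
9 → match
10 → no match
11 → no match
Total matched: 2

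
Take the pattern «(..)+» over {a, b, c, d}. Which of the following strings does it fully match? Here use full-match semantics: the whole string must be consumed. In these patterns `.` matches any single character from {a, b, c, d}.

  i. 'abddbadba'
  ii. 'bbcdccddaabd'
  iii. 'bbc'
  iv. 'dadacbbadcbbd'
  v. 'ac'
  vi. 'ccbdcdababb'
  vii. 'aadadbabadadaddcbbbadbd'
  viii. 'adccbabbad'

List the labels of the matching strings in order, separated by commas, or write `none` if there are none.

i → no match
ii → match
iii → no match
iv → no match
v → match
vi → no match
vii → no match
viii → match

ii, v, viii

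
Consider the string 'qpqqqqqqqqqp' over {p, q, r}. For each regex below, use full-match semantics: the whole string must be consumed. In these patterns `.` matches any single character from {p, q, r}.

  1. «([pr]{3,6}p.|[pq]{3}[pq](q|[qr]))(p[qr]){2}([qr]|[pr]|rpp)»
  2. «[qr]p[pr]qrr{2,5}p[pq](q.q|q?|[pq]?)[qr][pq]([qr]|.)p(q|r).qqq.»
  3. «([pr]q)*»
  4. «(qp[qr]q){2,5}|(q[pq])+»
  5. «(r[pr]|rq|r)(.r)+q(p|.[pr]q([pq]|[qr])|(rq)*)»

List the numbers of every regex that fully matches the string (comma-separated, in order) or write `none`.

4

1 → no match
2 → no match
3 → no match
4 → match
5 → no match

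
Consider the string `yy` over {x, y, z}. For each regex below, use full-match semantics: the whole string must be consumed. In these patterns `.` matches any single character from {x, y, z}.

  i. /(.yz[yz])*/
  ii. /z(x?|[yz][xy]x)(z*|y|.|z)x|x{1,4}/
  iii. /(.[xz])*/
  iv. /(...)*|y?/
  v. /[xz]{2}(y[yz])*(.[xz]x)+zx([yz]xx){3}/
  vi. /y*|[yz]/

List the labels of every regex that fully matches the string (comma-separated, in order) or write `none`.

vi

i → no match
ii → no match — must end with `x`
iii → no match
iv → no match
v → no match — must end with `xx`
vi → match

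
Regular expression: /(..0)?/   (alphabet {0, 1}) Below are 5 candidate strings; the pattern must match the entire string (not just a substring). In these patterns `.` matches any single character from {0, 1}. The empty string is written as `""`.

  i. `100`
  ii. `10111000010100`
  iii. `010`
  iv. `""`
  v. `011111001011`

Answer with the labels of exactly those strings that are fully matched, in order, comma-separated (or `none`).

i. `100` → match
ii → no match
iii. `010` → match
iv. `""` → match
v. `011111001011` → no match

i, iii, iv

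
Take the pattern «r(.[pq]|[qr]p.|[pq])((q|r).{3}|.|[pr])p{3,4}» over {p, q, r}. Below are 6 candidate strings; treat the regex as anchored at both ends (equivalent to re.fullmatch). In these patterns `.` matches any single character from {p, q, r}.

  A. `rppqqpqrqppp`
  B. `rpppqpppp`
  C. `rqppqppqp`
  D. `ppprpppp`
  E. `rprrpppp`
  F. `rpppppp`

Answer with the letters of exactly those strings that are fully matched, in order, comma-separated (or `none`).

F

A → no match
B → no match
C → no match
D → no match — must start with `r`
E → no match
F → match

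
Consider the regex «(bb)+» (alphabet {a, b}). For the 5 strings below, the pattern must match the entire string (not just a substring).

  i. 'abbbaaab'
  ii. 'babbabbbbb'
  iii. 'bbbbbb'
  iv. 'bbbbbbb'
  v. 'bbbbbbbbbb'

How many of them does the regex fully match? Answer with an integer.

i → no match — must start with 'bb'
ii → no match — must start with 'bb'
iii → match
iv → no match
v → match
Total matched: 2

2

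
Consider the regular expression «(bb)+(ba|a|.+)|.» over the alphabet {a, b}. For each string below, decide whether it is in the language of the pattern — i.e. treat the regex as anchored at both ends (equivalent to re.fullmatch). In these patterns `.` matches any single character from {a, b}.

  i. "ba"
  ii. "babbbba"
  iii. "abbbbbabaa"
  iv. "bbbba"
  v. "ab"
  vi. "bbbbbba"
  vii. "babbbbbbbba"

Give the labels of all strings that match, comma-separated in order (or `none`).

i. "ba" → no match
ii. "babbbba" → no match
iii. "abbbbbabaa" → no match
iv. "bbbba" → match
v. "ab" → no match
vi. "bbbbbba" → match
vii. "babbbbbbbba" → no match

iv, vi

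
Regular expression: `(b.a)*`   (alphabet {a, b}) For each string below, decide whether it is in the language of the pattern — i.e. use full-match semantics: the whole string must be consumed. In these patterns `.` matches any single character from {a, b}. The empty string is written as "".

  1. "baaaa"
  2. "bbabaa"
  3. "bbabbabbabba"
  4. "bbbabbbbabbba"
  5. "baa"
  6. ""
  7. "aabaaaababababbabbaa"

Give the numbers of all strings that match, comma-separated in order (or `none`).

1 → no match
2 → match
3 → match
4 → no match
5 → match
6 → match
7 → no match

2, 3, 5, 6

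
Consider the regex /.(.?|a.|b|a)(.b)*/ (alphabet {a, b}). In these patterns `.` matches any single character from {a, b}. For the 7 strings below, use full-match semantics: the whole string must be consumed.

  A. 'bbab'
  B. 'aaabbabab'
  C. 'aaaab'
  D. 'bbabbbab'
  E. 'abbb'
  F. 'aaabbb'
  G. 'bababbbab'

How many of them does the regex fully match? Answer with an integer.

7

A → match
B → match
C → match
D → match
E → match
F → match
G → match
Total matched: 7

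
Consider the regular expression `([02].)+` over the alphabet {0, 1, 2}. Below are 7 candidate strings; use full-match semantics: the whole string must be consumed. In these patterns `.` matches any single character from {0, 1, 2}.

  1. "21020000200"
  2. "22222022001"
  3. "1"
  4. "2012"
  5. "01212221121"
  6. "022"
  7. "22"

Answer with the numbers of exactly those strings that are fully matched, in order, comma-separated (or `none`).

1. "21020000200" → no match
2. "22222022001" → no match
3. "1" → no match
4. "2012" → no match
5. "01212221121" → no match
6. "022" → no match
7. "22" → match

7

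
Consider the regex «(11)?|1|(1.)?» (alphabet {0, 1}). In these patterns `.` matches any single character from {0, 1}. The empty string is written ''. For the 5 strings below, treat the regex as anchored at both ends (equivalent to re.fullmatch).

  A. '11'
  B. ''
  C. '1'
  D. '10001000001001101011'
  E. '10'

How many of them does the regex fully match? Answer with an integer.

A. '11' → match
B. '' → match
C. '1' → match
D → no match
E. '10' → match
Total matched: 4

4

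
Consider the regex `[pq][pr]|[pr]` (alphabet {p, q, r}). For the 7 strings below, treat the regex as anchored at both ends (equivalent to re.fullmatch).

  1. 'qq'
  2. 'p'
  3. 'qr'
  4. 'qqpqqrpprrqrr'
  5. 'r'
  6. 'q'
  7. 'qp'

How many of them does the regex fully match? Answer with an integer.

4

1 → no match
2 → match
3 → match
4 → no match
5 → match
6 → no match
7 → match
Total matched: 4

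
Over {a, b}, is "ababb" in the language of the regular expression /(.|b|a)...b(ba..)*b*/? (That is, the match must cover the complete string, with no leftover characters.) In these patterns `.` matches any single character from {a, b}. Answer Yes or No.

Yes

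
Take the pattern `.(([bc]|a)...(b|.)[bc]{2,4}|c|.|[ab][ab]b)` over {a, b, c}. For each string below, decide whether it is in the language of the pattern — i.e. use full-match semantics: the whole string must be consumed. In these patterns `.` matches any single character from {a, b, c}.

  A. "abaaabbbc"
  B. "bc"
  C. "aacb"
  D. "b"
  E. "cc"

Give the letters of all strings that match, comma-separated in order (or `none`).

A → match
B → match
C → no match
D → no match
E → match

A, B, E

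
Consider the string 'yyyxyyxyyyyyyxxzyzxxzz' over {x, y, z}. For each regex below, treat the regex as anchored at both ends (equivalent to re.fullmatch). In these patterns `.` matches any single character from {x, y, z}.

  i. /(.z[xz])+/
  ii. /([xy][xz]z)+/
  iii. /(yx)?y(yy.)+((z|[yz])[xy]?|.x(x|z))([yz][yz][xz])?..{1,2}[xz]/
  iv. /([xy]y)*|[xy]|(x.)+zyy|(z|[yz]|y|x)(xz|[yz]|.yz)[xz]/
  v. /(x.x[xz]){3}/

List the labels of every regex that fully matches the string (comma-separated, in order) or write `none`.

i → no match
ii → no match
iii → match
iv → no match
v → no match — must start with 'x'

iii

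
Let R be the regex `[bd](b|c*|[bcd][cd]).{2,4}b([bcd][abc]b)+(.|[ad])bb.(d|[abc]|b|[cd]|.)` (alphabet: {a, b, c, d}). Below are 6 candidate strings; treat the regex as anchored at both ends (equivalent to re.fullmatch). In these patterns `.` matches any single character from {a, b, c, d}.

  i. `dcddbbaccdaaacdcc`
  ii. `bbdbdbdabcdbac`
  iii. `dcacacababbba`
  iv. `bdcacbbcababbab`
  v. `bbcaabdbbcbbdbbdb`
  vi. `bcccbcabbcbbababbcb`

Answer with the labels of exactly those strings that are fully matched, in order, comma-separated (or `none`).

iv, v, vi

i → no match
ii → no match
iii → no match
iv → match
v → match
vi → match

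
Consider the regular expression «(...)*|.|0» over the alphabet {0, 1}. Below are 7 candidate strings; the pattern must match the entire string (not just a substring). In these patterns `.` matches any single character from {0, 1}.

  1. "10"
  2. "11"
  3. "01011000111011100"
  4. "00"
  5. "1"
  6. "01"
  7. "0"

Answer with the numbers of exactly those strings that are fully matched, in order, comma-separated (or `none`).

5, 7

1 → no match
2 → no match
3 → no match
4 → no match
5 → match
6 → no match
7 → match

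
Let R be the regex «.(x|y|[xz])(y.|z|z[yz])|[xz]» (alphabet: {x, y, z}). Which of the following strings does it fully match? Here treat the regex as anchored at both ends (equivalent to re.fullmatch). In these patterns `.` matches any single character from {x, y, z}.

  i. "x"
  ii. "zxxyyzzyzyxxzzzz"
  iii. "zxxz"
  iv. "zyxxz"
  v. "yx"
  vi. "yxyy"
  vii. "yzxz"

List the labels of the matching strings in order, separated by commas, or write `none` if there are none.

i. "x" → match
ii → no match
iii. "zxxz" → no match
iv. "zyxxz" → no match
v. "yx" → no match
vi. "yxyy" → match
vii. "yzxz" → no match

i, vi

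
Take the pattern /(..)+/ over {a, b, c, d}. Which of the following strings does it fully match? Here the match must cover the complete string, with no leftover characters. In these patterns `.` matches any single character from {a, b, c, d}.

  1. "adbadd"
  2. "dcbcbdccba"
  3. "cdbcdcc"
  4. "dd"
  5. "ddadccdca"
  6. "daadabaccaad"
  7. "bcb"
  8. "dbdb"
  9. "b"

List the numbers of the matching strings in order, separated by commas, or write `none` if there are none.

1 → match
2 → match
3 → no match
4 → match
5 → no match
6 → match
7 → no match
8 → match
9 → no match

1, 2, 4, 6, 8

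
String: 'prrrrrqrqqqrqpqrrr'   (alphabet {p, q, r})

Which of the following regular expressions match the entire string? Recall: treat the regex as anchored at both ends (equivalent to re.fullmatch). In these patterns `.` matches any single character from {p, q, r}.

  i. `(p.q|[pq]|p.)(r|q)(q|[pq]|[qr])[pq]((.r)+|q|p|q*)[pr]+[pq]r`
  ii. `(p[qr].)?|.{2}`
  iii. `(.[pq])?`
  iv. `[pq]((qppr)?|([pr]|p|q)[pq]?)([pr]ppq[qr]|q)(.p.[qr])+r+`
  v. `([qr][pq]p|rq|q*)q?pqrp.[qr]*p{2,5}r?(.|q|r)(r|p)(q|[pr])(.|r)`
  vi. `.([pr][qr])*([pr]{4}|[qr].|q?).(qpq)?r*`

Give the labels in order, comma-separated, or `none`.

i → no match
ii → no match
iii → no match
iv → no match
v → no match
vi → match

vi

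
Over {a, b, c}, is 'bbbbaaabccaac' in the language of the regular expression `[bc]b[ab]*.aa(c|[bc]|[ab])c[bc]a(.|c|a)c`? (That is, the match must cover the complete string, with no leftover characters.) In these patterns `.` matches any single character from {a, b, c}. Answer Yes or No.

Yes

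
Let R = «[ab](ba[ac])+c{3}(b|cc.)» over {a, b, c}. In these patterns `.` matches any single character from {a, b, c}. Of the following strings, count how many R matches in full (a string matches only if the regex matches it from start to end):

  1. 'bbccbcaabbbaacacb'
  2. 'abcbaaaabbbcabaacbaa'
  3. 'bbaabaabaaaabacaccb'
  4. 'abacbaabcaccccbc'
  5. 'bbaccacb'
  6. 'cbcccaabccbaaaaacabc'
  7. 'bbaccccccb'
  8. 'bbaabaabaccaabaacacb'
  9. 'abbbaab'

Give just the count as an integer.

1

1 → no match
2 → no match
3 → no match
4 → no match
5. 'bbaccacb' → no match
6 → no match
7. 'bbaccccccb' → match
8 → no match
9. 'abbbaab' → no match
Total matched: 1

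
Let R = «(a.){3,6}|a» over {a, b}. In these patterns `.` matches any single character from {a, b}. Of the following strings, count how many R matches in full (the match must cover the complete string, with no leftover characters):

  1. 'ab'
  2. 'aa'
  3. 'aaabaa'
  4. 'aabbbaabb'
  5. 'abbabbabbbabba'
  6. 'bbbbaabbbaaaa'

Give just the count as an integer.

1 → no match
2 → no match
3 → match
4 → no match
5 → no match
6 → no match — must start with 'a'
Total matched: 1

1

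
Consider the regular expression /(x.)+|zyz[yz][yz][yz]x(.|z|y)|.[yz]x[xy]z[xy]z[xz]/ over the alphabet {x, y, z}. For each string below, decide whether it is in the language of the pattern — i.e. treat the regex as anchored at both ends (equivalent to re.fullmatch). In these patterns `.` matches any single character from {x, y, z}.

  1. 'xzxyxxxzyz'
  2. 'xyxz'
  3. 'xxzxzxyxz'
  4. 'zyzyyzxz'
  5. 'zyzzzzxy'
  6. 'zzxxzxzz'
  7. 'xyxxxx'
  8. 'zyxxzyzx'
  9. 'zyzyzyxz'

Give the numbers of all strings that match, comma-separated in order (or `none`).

2, 4, 5, 6, 7, 8, 9

1 → no match
2 → match
3 → no match
4 → match
5 → match
6 → match
7 → match
8 → match
9 → match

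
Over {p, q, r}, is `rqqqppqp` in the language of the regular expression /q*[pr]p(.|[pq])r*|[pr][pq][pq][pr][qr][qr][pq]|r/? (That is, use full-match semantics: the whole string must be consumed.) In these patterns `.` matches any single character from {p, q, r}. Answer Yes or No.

No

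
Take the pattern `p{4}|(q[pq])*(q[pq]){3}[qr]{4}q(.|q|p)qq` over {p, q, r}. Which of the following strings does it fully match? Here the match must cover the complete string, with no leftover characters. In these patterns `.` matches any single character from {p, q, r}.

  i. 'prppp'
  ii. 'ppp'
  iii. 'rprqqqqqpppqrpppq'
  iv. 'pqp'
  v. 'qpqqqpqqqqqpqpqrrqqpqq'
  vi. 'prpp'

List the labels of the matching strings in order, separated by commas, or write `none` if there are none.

v

i → no match
ii → no match
iii → no match
iv → no match
v → match
vi → no match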